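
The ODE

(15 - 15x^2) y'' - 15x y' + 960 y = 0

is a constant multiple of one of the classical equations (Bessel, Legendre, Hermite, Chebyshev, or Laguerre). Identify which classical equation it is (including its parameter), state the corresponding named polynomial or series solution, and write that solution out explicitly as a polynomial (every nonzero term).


All three coefficients share the factor 15; dividing through by 15 gives  (1 - x^2) y'' - x y' + 64 y = 0.
This matches the Chebyshev equation (1 - x^2) y'' - x y' + n^2 y = 0 (note the -x y' term, not -2x y') with n^2 = 64, so n = 8; the polynomial solution is T_8(x).
With y = sum_k a_k x^k, matching x^k gives (k+2)(k+1) a_{k+2} = (k^2 - n^2) a_k = (k - 8)(k + 8) a_k. The right side vanishes at k = 8, so the series with the parity of 8 terminates at degree 8.
Standard normalization: leading coefficient of T_n is 2^(n-1), so a_8 = 2^7 = 128. Work downward with a_k = (k+1)(k+2) a_{k+2} / ((k - 8)(k + 8)):
  a_6 = (7)(8)(128) / ((6 - 8)(6 + 8)) = 7168/(-28) = -256
  a_4 = (5)(6)(-256) / ((4 - 8)(4 + 8)) = -7680/(-48) = 160
  a_2 = (3)(4)(160) / ((2 - 8)(2 + 8)) = 1920/(-60) = -32
  a_0 = (1)(2)(-32) / ((0 - 8)(0 + 8)) = -64/(-64) = 1
Hence T_8(x) = 128 x^8 - 256 x^6 + 160 x^4 - 32 x^2 + 1.

T_8(x); series = 128 x^8 - 256 x^6 + 160 x^4 - 32 x^2 + 1


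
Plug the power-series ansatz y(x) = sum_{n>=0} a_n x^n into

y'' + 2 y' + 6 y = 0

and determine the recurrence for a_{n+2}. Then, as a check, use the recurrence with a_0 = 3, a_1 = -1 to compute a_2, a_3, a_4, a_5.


Substitute y = sum_n a_n x^n.
y''(x) has coefficient (n+2)(n+1) a_{n+2} at x^n;
2 y'(x) has coefficient 2 (n+1) a_{n+1} at x^n;
6 y(x) has coefficient 6 a_n at x^n.
Matching x^n: (n+2)(n+1) a_{n+2} + 2 (n+1) a_{n+1} + 6 a_n = 0.
Thus a_{n+2} = [-2 (n+1) a_{n+1} - 6 a_n] / ((n+1)(n+2)).

Check with a_0 = 3, a_1 = -1 (apply the recurrence for n = 0, 1, 2, 3): a_0 = 3, a_1 = -1, a_2 = -8, a_3 = 19/3, a_4 = 5/6, a_5 = -67/30.

a_(n+2) = [-2 (n+1) a_(n+1) - 6 a_n] / ((n+1)(n+2)); check: a_0 = 3, a_1 = -1, a_2 = -8, a_3 = 19/3, a_4 = 5/6, a_5 = -67/30


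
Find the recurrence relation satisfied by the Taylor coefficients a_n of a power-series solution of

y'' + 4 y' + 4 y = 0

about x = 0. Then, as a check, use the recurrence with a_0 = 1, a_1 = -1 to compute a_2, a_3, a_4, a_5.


Substitute y = sum_n a_n x^n.
y''(x) has coefficient (n+2)(n+1) a_{n+2} at x^n;
4 y'(x) has coefficient 4 (n+1) a_{n+1} at x^n;
4 y(x) has coefficient 4 a_n at x^n.
Matching x^n: (n+2)(n+1) a_{n+2} + 4 (n+1) a_{n+1} + 4 a_n = 0.
Thus a_{n+2} = [-4 (n+1) a_{n+1} - 4 a_n] / ((n+1)(n+2)).

Check with a_0 = 1, a_1 = -1 (apply the recurrence for n = 0, 1, 2, 3): a_0 = 1, a_1 = -1, a_2 = 0, a_3 = 2/3, a_4 = -2/3, a_5 = 2/5.

a_(n+2) = [-4 (n+1) a_(n+1) - 4 a_n] / ((n+1)(n+2)); check: a_0 = 1, a_1 = -1, a_2 = 0, a_3 = 2/3, a_4 = -2/3, a_5 = 2/5


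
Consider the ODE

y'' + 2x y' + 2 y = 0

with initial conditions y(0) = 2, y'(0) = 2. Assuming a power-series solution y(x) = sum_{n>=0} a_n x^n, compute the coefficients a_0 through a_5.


Ansatz: y(x) = sum_{n>=0} a_n x^n, so y'(x) = sum_{n>=1} n a_n x^(n-1) and y''(x) = sum_{n>=2} n(n-1) a_n x^(n-2).
Substitute into P(x) y'' + Q(x) y' + R(x) y = 0 with P(x) = 1, Q(x) = 2x, R(x) = 2, and match powers of x.
Initial conditions: a_0 = 2, a_1 = 2.
Setting the coefficient of each power of x to zero and solving order by order (substituting the coefficients already found):
  x^0: 2 a_2 + 2 a_0 = 0  ->  2 a_2 = -2 a_0 = -4  ->  a_2 = -2
  x^1: 6 a_3 + 4 a_1 = 0  ->  6 a_3 = -4 a_1 = -8  ->  a_3 = -4/3
  x^2: 12 a_4 + 6 a_2 = 0  ->  12 a_4 = -6 a_2 = 12  ->  a_4 = 1
  x^3: 20 a_5 + 8 a_3 = 0  ->  20 a_5 = -8 a_3 = 32/3  ->  a_5 = 8/15
Truncated series: y(x) = 2 + 2 x - 2 x^2 - (4/3) x^3 + x^4 + (8/15) x^5 + O(x^6).

a_0 = 2; a_1 = 2; a_2 = -2; a_3 = -4/3; a_4 = 1; a_5 = 8/15


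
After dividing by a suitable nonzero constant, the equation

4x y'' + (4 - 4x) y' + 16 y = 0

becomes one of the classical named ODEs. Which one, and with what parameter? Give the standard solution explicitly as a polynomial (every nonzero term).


All three coefficients share the factor 4; dividing through by 4 gives  x y'' + (1 - x) y' + 4 y = 0.
This matches the Laguerre equation x y'' + (1 - x) y' + n y = 0 with n = 4; the polynomial solution is L_4(x).
With y = sum_k a_k x^k, matching x^k gives (k+1)k a_{k+1} + (k+1) a_{k+1} - k a_k + n a_k = 0, i.e. (k+1)^2 a_{k+1} = (k - n) a_k = (k - 4) a_k. The right side vanishes at k = 4, so the series terminates at degree 4.
Standard normalization L_n(0) = 1 gives a_0 = 1. Work upward with a_{k+1} = (k - 4) a_k / (k+1)^2:
  a_1 = (0 - 4)(1) / 1^2 = -4/1 = -4
  a_2 = (1 - 4)(-4) / 2^2 = 12/4 = 3
  a_3 = (2 - 4)(3) / 3^2 = -6/9 = -2/3
  a_4 = (3 - 4)(-2/3) / 4^2 = (2/3)/16 = 1/24
Hence L_4(x) = x^4/24 - 2 x^3/3 + 3 x^2 - 4 x + 1.

L_4(x); series = x^4/24 - 2 x^3/3 + 3 x^2 - 4 x + 1


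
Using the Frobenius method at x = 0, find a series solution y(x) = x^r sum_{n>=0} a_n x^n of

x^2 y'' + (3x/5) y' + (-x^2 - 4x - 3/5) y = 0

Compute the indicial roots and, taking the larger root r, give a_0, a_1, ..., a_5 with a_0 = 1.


Write in Frobenius form y'' + (p(x)/x) y' + (q(x)/x^2) y = 0:
  p(x) = 3/5,  q(x) = -x^2 - 4x - 3/5.
Indicial equation: r(r-1) + (3/5) r + (-3/5) = 0 -> roots r_1 = 1, r_2 = -3/5.
Take r = r_1 = 1. Let y(x) = x^r sum_{n>=0} a_n x^n with a_0 = 1.
Substitute y = x^r sum a_n x^n and match x^{r+n}. The recurrence is
  D(n) a_n - 4 a_{n-1} - 1 a_{n-2} = 0,  where D(n) = (r+n)(r+n-1) + (3/5)(r+n) + (-3/5).
  a_n = [4 a_{n-1} + 1 a_{n-2}] / D(n).
Since the indicial polynomial factors as (r - r_1)(r - r_2), D(n) = (r_1 + n - r_1)(r_1 + n - r_2) = n(n + 8/5).
Evaluating step by step (a_0 = 1):
  n = 1: D(1) = 1(1 + 8/5) = 13/5; numerator = 4(1) = 4; a_1 = (4)/(13/5) = 20/13
  n = 2: D(2) = 2(2 + 8/5) = 36/5; numerator = 4(20/13) + 1(1) = 93/13; a_2 = (93/13)/(36/5) = 155/156
  n = 3: D(3) = 3(3 + 8/5) = 69/5; numerator = 4(155/156) + 1(20/13) = 215/39; a_3 = (215/39)/(69/5) = 1075/2691
  n = 4: D(4) = 4(4 + 8/5) = 112/5; numerator = 4(1075/2691) + 1(155/156) = 27895/10764; a_4 = (27895/10764)/(112/5) = 19925/172224
  n = 5: D(5) = 5(5 + 8/5) = 33; numerator = 4(19925/172224) + 1(1075/2691) = 4125/4784; a_5 = (4125/4784)/(33) = 125/4784

r = 1; a_0 = 1; a_1 = 20/13; a_2 = 155/156; a_3 = 1075/2691; a_4 = 19925/172224; a_5 = 125/4784


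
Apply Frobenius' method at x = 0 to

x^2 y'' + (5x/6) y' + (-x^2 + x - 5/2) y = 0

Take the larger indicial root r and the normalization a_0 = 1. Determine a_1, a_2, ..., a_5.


Write in Frobenius form y'' + (p(x)/x) y' + (q(x)/x^2) y = 0:
  p(x) = 5/6,  q(x) = -x^2 + x - 5/2.
Indicial equation: r(r-1) + (5/6) r + (-5/2) = 0 -> roots r_1 = 5/3, r_2 = -3/2.
Take r = r_1 = 5/3. Let y(x) = x^r sum_{n>=0} a_n x^n with a_0 = 1.
Substitute y = x^r sum a_n x^n and match x^{r+n}. The recurrence is
  D(n) a_n + 1 a_{n-1} - 1 a_{n-2} = 0,  where D(n) = (r+n)(r+n-1) + (5/6)(r+n) + (-5/2).
  a_n = [-1 a_{n-1} + 1 a_{n-2}] / D(n).
Since the indicial polynomial factors as (r - r_1)(r - r_2), D(n) = (r_1 + n - r_1)(r_1 + n - r_2) = n(n + 19/6).
Evaluating step by step (a_0 = 1):
  n = 1: D(1) = 1(1 + 19/6) = 25/6; numerator = -1(1) = -1; a_1 = (-1)/(25/6) = -6/25
  n = 2: D(2) = 2(2 + 19/6) = 31/3; numerator = -1(-6/25) + 1(1) = 31/25; a_2 = (31/25)/(31/3) = 3/25
  n = 3: D(3) = 3(3 + 19/6) = 37/2; numerator = -1(3/25) + 1(-6/25) = -9/25; a_3 = (-9/25)/(37/2) = -18/925
  n = 4: D(4) = 4(4 + 19/6) = 86/3; numerator = -1(-18/925) + 1(3/25) = 129/925; a_4 = (129/925)/(86/3) = 9/1850
  n = 5: D(5) = 5(5 + 19/6) = 245/6; numerator = -1(9/1850) + 1(-18/925) = -9/370; a_5 = (-9/370)/(245/6) = -27/45325

r = 5/3; a_0 = 1; a_1 = -6/25; a_2 = 3/25; a_3 = -18/925; a_4 = 9/1850; a_5 = -27/45325


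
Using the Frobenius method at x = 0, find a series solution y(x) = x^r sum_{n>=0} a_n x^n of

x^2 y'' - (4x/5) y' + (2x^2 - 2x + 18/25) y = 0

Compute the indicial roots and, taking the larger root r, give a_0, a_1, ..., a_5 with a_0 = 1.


Write in Frobenius form y'' + (p(x)/x) y' + (q(x)/x^2) y = 0:
  p(x) = -4/5,  q(x) = 2x^2 - 2x + 18/25.
Indicial equation: r(r-1) + (-4/5) r + (18/25) = 0 -> roots r_1 = 6/5, r_2 = 3/5.
Take r = r_1 = 6/5. Let y(x) = x^r sum_{n>=0} a_n x^n with a_0 = 1.
Substitute y = x^r sum a_n x^n and match x^{r+n}. The recurrence is
  D(n) a_n - 2 a_{n-1} + 2 a_{n-2} = 0,  where D(n) = (r+n)(r+n-1) + (-4/5)(r+n) + (18/25).
  a_n = [2 a_{n-1} - 2 a_{n-2}] / D(n).
Since the indicial polynomial factors as (r - r_1)(r - r_2), D(n) = (r_1 + n - r_1)(r_1 + n - r_2) = n(n + 3/5).
Evaluating step by step (a_0 = 1):
  n = 1: D(1) = 1(1 + 3/5) = 8/5; numerator = 2(1) = 2; a_1 = (2)/(8/5) = 5/4
  n = 2: D(2) = 2(2 + 3/5) = 26/5; numerator = 2(5/4) - 2(1) = 1/2; a_2 = (1/2)/(26/5) = 5/52
  n = 3: D(3) = 3(3 + 3/5) = 54/5; numerator = 2(5/52) - 2(5/4) = -30/13; a_3 = (-30/13)/(54/5) = -25/117
  n = 4: D(4) = 4(4 + 3/5) = 92/5; numerator = 2(-25/117) - 2(5/52) = -145/234; a_4 = (-145/234)/(92/5) = -725/21528
  n = 5: D(5) = 5(5 + 3/5) = 28; numerator = 2(-725/21528) - 2(-25/117) = 3875/10764; a_5 = (3875/10764)/(28) = 3875/301392

r = 6/5; a_0 = 1; a_1 = 5/4; a_2 = 5/52; a_3 = -25/117; a_4 = -725/21528; a_5 = 3875/301392


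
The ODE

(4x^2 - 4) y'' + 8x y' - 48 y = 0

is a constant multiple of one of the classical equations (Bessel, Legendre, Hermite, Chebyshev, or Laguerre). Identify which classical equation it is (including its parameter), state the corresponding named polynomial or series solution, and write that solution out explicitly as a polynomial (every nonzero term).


All three coefficients share the factor -4; dividing through by -4 gives  (1 - x^2) y'' - 2x y' + 12 y = 0.
This matches the Legendre equation (1 - x^2) y'' - 2x y' + n(n+1) y = 0 (note the -2x y' term) with n(n+1) = 12, so n = 3; the polynomial solution is P_3(x).
With y = sum_k a_k x^k, matching x^k gives (k+2)(k+1) a_{k+2} = [k(k+1) - n(n+1)] a_k = (k - 3)(k + 4) a_k. The right side vanishes at k = 3, so the series with the parity of 3 terminates at degree 3.
Standard normalization (P_n(1) = 1): leading coefficient (2n)!/(2^n (n!)^2) = 720/(8*36) = 5/2, so a_3 = 5/2. Work downward with a_k = (k+1)(k+2) a_{k+2} / ((k - 3)(k + 4)):
  a_1 = (2)(3)(5/2) / ((1 - 3)(1 + 4)) = 15/(-10) = -3/2
Hence P_3(x) = 5 x^3/2 - 3 x/2.

P_3(x); series = 5 x^3/2 - 3 x/2


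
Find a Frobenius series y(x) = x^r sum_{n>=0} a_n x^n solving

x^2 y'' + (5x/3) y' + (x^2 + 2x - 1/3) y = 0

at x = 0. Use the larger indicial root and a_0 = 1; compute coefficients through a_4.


Write in Frobenius form y'' + (p(x)/x) y' + (q(x)/x^2) y = 0:
  p(x) = 5/3,  q(x) = x^2 + 2x - 1/3.
Indicial equation: r(r-1) + (5/3) r + (-1/3) = 0 -> roots r_1 = 1/3, r_2 = -1.
Take r = r_1 = 1/3. Let y(x) = x^r sum_{n>=0} a_n x^n with a_0 = 1.
Substitute y = x^r sum a_n x^n and match x^{r+n}. The recurrence is
  D(n) a_n + 2 a_{n-1} + 1 a_{n-2} = 0,  where D(n) = (r+n)(r+n-1) + (5/3)(r+n) + (-1/3).
  a_n = [-2 a_{n-1} - 1 a_{n-2}] / D(n).
Since the indicial polynomial factors as (r - r_1)(r - r_2), D(n) = (r_1 + n - r_1)(r_1 + n - r_2) = n(n + 4/3).
Evaluating step by step (a_0 = 1):
  n = 1: D(1) = 1(1 + 4/3) = 7/3; numerator = -2(1) = -2; a_1 = (-2)/(7/3) = -6/7
  n = 2: D(2) = 2(2 + 4/3) = 20/3; numerator = -2(-6/7) - 1(1) = 5/7; a_2 = (5/7)/(20/3) = 3/28
  n = 3: D(3) = 3(3 + 4/3) = 13; numerator = -2(3/28) - 1(-6/7) = 9/14; a_3 = (9/14)/(13) = 9/182
  n = 4: D(4) = 4(4 + 4/3) = 64/3; numerator = -2(9/182) - 1(3/28) = -75/364; a_4 = (-75/364)/(64/3) = -225/23296

r = 1/3; a_0 = 1; a_1 = -6/7; a_2 = 3/28; a_3 = 9/182; a_4 = -225/23296


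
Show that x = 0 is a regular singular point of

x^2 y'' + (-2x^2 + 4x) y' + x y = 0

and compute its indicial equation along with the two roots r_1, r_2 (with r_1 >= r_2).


Divide by x^2 to reach normal form y'' + P_1(x) y' + P_2(x) y = 0 with P_1(x) = -2 + 4/x and P_2(x) = 1/x.
x = 0 is a singular point because the y'-coefficient -2 + 4/x has a pole at x = 0 and the y-coefficient 1/x has a pole at x = 0.
It is a regular singular point because x P_1(x) = p(x) = 4 - 2x and x^2 P_2(x) = q(x) = x are polynomials, hence analytic at x = 0.
p(0) = 4,  q(0) = 0.
Indicial equation: r(r-1) + p(0) r + q(0) = 0, i.e. r^2 + (p(0) - 1) r + q(0) = 0, i.e. r^2 + 3 r = 0.
Discriminant: (3)^2 - 4(0) = 9, so r = (-3 ± 3)/2.
Solving: r_1 = 0, r_2 = -3.

indicial: r^2 + 3 r = 0; roots r_1 = 0, r_2 = -3


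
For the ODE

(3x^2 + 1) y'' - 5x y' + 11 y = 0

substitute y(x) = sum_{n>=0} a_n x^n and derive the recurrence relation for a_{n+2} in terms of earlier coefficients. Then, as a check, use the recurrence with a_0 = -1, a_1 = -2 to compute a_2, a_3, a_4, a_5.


Substitute y = sum_n a_n x^n.
(1 + 3 x^2) y'' contributes (n+2)(n+1) a_{n+2} + 3 n(n-1) a_n at x^n.
-5 x y'(x) contributes -5 n a_n at x^n.
11 y(x) contributes 11 a_n at x^n.
Matching x^n: (n+2)(n+1) a_{n+2} + (3 n(n-1) - 5 n + 11) a_n = 0.
Thus a_{n+2} = (-3 n(n-1) + 5 n - 11) / ((n+1)(n+2)) * a_n.

Check with a_0 = -1, a_1 = -2 (apply the recurrence for n = 0, 1, 2, 3): a_0 = -1, a_1 = -2, a_2 = 11/2, a_3 = 2, a_4 = -77/24, a_5 = -7/5.

a_(n+2) = (-3 n(n-1) + 5 n - 11) / ((n+1)(n+2)) * a_n; check: a_0 = -1, a_1 = -2, a_2 = 11/2, a_3 = 2, a_4 = -77/24, a_5 = -7/5


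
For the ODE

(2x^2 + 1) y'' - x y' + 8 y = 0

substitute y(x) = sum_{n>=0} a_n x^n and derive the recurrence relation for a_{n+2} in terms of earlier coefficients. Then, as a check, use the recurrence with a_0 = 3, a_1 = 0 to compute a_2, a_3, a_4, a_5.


Substitute y = sum_n a_n x^n.
(1 + 2 x^2) y'' contributes (n+2)(n+1) a_{n+2} + 2 n(n-1) a_n at x^n.
-x y'(x) contributes -n a_n at x^n.
8 y(x) contributes 8 a_n at x^n.
Matching x^n: (n+2)(n+1) a_{n+2} + (2 n(n-1) - n + 8) a_n = 0.
Thus a_{n+2} = (-2 n(n-1) + n - 8) / ((n+1)(n+2)) * a_n.

Check with a_0 = 3, a_1 = 0 (apply the recurrence for n = 0, 1, 2, 3): a_0 = 3, a_1 = 0, a_2 = -12, a_3 = 0, a_4 = 10, a_5 = 0.

a_(n+2) = (-2 n(n-1) + n - 8) / ((n+1)(n+2)) * a_n; check: a_0 = 3, a_1 = 0, a_2 = -12, a_3 = 0, a_4 = 10, a_5 = 0


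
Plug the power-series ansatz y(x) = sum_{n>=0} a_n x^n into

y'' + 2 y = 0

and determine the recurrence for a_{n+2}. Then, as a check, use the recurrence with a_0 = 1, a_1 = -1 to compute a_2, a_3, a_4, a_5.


Substitute y = sum_n a_n x^n into y'' + (const) y = 0.
y''(x) = sum_{n>=0} (n+2)(n+1) a_{n+2} x^n.
The ODE becomes sum_n [(n+2)(n+1) a_{n+2} + 2 a_n] x^n = 0.
Setting each coefficient to zero gives the recurrence:
  (n+2)(n+1) a_{n+2} + 2 a_n = 0,
  a_{n+2} = -2 / ((n+1)(n+2)) a_n.

Check with a_0 = 1, a_1 = -1 (apply the recurrence for n = 0, 1, 2, 3): a_0 = 1, a_1 = -1, a_2 = -1, a_3 = 1/3, a_4 = 1/6, a_5 = -1/30.

a_{n+2} = -2/((n+1)(n+2)) * a_n; check: a_0 = 1, a_1 = -1, a_2 = -1, a_3 = 1/3, a_4 = 1/6, a_5 = -1/30


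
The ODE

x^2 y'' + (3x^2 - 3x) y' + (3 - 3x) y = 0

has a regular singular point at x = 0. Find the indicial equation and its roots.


Divide by x^2 to reach normal form y'' + P_1(x) y' + P_2(x) y = 0 with P_1(x) = 3 - 3/x and P_2(x) = -3/x + 3/x^2.
x = 0 is a singular point because the y'-coefficient 3 - 3/x has a pole at x = 0 and the y-coefficient -3/x + 3/x^2 has a pole at x = 0.
It is a regular singular point because x P_1(x) = p(x) = 3x - 3 and x^2 P_2(x) = q(x) = 3 - 3x are polynomials, hence analytic at x = 0.
p(0) = -3,  q(0) = 3.
Indicial equation: r(r-1) + p(0) r + q(0) = 0, i.e. r^2 + (p(0) - 1) r + q(0) = 0, i.e. r^2 - 4 r + 3 = 0.
Discriminant: (-4)^2 - 4(3) = 4, so r = (4 ± 2)/2.
Solving: r_1 = 3, r_2 = 1.

indicial: r^2 - 4 r + 3 = 0; roots r_1 = 3, r_2 = 1


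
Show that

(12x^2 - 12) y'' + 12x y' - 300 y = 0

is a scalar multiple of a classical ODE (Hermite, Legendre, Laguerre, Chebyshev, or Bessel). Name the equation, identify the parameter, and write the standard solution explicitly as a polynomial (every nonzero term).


All three coefficients share the factor -12; dividing through by -12 gives  (1 - x^2) y'' - x y' + 25 y = 0.
This matches the Chebyshev equation (1 - x^2) y'' - x y' + n^2 y = 0 (note the -x y' term, not -2x y') with n^2 = 25, so n = 5; the polynomial solution is T_5(x).
With y = sum_k a_k x^k, matching x^k gives (k+2)(k+1) a_{k+2} = (k^2 - n^2) a_k = (k - 5)(k + 5) a_k. The right side vanishes at k = 5, so the series with the parity of 5 terminates at degree 5.
Standard normalization: leading coefficient of T_n is 2^(n-1), so a_5 = 2^4 = 16. Work downward with a_k = (k+1)(k+2) a_{k+2} / ((k - 5)(k + 5)):
  a_3 = (4)(5)(16) / ((3 - 5)(3 + 5)) = 320/(-16) = -20
  a_1 = (2)(3)(-20) / ((1 - 5)(1 + 5)) = -120/(-24) = 5
Hence T_5(x) = 16 x^5 - 20 x^3 + 5 x.

T_5(x); series = 16 x^5 - 20 x^3 + 5 x


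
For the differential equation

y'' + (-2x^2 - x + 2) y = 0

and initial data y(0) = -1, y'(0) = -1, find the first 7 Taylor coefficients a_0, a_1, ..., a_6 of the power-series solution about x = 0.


Ansatz: y(x) = sum_{n>=0} a_n x^n, so y'(x) = sum_{n>=1} n a_n x^(n-1) and y''(x) = sum_{n>=2} n(n-1) a_n x^(n-2).
Substitute into P(x) y'' + Q(x) y' + R(x) y = 0 with P(x) = 1, Q(x) = 0, R(x) = -2x^2 - x + 2, and match powers of x.
Initial conditions: a_0 = -1, a_1 = -1.
Setting the coefficient of each power of x to zero and solving order by order (substituting the coefficients already found):
  x^0: 2 a_2 + 2 a_0 = 0  ->  2 a_2 = -2 a_0 = 2  ->  a_2 = 1
  x^1: 6 a_3 + 2 a_1 - a_0 = 0  ->  6 a_3 = -2 a_1 + a_0 = 1  ->  a_3 = 1/6
  x^2: 12 a_4 + 2 a_2 - a_1 - 2 a_0 = 0  ->  12 a_4 = -2 a_2 + a_1 + 2 a_0 = -5  ->  a_4 = -5/12
  x^3: 20 a_5 + 2 a_3 - a_2 - 2 a_1 = 0  ->  20 a_5 = -2 a_3 + a_2 + 2 a_1 = -4/3  ->  a_5 = -1/15
  x^4: 30 a_6 + 2 a_4 - a_3 - 2 a_2 = 0  ->  30 a_6 = -2 a_4 + a_3 + 2 a_2 = 3  ->  a_6 = 1/10
Truncated series: y(x) = -1 - x + x^2 + (1/6) x^3 - (5/12) x^4 - (1/15) x^5 + (1/10) x^6 + O(x^7).

a_0 = -1; a_1 = -1; a_2 = 1; a_3 = 1/6; a_4 = -5/12; a_5 = -1/15; a_6 = 1/10


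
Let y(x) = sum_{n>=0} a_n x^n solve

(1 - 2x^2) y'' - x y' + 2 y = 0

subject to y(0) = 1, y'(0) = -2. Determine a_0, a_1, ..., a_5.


Ansatz: y(x) = sum_{n>=0} a_n x^n, so y'(x) = sum_{n>=1} n a_n x^(n-1) and y''(x) = sum_{n>=2} n(n-1) a_n x^(n-2).
Substitute into P(x) y'' + Q(x) y' + R(x) y = 0 with P(x) = 1 - 2x^2, Q(x) = -x, R(x) = 2, and match powers of x.
Initial conditions: a_0 = 1, a_1 = -2.
Setting the coefficient of each power of x to zero and solving order by order (substituting the coefficients already found):
  x^0: 2 a_2 + 2 a_0 = 0  ->  2 a_2 = -2 a_0 = -2  ->  a_2 = -1
  x^1: 6 a_3 + a_1 = 0  ->  6 a_3 = -a_1 = 2  ->  a_3 = 1/3
  x^2: 12 a_4 - 4 a_2 = 0  ->  12 a_4 = 4 a_2 = -4  ->  a_4 = -1/3
  x^3: 20 a_5 - 13 a_3 = 0  ->  20 a_5 = 13 a_3 = 13/3  ->  a_5 = 13/60
Truncated series: y(x) = 1 - 2 x - x^2 + (1/3) x^3 - (1/3) x^4 + (13/60) x^5 + O(x^6).

a_0 = 1; a_1 = -2; a_2 = -1; a_3 = 1/3; a_4 = -1/3; a_5 = 13/60


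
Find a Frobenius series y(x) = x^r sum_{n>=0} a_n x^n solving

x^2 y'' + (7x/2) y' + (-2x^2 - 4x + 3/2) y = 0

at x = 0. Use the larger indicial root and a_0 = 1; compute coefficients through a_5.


Write in Frobenius form y'' + (p(x)/x) y' + (q(x)/x^2) y = 0:
  p(x) = 7/2,  q(x) = -2x^2 - 4x + 3/2.
Indicial equation: r(r-1) + (7/2) r + (3/2) = 0 -> roots r_1 = -1, r_2 = -3/2.
Take r = r_1 = -1. Let y(x) = x^r sum_{n>=0} a_n x^n with a_0 = 1.
Substitute y = x^r sum a_n x^n and match x^{r+n}. The recurrence is
  D(n) a_n - 4 a_{n-1} - 2 a_{n-2} = 0,  where D(n) = (r+n)(r+n-1) + (7/2)(r+n) + (3/2).
  a_n = [4 a_{n-1} + 2 a_{n-2}] / D(n).
Since the indicial polynomial factors as (r - r_1)(r - r_2), D(n) = (r_1 + n - r_1)(r_1 + n - r_2) = n(n + 1/2).
Evaluating step by step (a_0 = 1):
  n = 1: D(1) = 1(1 + 1/2) = 3/2; numerator = 4(1) = 4; a_1 = (4)/(3/2) = 8/3
  n = 2: D(2) = 2(2 + 1/2) = 5; numerator = 4(8/3) + 2(1) = 38/3; a_2 = (38/3)/(5) = 38/15
  n = 3: D(3) = 3(3 + 1/2) = 21/2; numerator = 4(38/15) + 2(8/3) = 232/15; a_3 = (232/15)/(21/2) = 464/315
  n = 4: D(4) = 4(4 + 1/2) = 18; numerator = 4(464/315) + 2(38/15) = 3452/315; a_4 = (3452/315)/(18) = 1726/2835
  n = 5: D(5) = 5(5 + 1/2) = 55/2; numerator = 4(1726/2835) + 2(464/315) = 15256/2835; a_5 = (15256/2835)/(55/2) = 30512/155925

r = -1; a_0 = 1; a_1 = 8/3; a_2 = 38/15; a_3 = 464/315; a_4 = 1726/2835; a_5 = 30512/155925


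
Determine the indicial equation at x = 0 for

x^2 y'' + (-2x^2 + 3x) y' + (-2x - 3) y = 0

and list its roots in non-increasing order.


Divide by x^2 to reach normal form y'' + P_1(x) y' + P_2(x) y = 0 with P_1(x) = -2 + 3/x and P_2(x) = -2/x - 3/x^2.
x = 0 is a singular point because the y'-coefficient -2 + 3/x has a pole at x = 0 and the y-coefficient -2/x - 3/x^2 has a pole at x = 0.
It is a regular singular point because x P_1(x) = p(x) = 3 - 2x and x^2 P_2(x) = q(x) = -2x - 3 are polynomials, hence analytic at x = 0.
p(0) = 3,  q(0) = -3.
Indicial equation: r(r-1) + p(0) r + q(0) = 0, i.e. r^2 + (p(0) - 1) r + q(0) = 0, i.e. r^2 + 2 r - 3 = 0.
Discriminant: (2)^2 - 4(-3) = 16, so r = (-2 ± 4)/2.
Solving: r_1 = 1, r_2 = -3.

indicial: r^2 + 2 r - 3 = 0; roots r_1 = 1, r_2 = -3


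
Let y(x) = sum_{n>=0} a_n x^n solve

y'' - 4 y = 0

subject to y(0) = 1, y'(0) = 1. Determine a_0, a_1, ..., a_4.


Ansatz: y(x) = sum_{n>=0} a_n x^n, so y'(x) = sum_{n>=1} n a_n x^(n-1) and y''(x) = sum_{n>=2} n(n-1) a_n x^(n-2).
Substitute into P(x) y'' + Q(x) y' + R(x) y = 0 with P(x) = 1, Q(x) = 0, R(x) = -4, and match powers of x.
Initial conditions: a_0 = 1, a_1 = 1.
Setting the coefficient of each power of x to zero and solving order by order (substituting the coefficients already found):
  x^0: 2 a_2 - 4 a_0 = 0  ->  2 a_2 = 4 a_0 = 4  ->  a_2 = 2
  x^1: 6 a_3 - 4 a_1 = 0  ->  6 a_3 = 4 a_1 = 4  ->  a_3 = 2/3
  x^2: 12 a_4 - 4 a_2 = 0  ->  12 a_4 = 4 a_2 = 8  ->  a_4 = 2/3
Truncated series: y(x) = 1 + x + 2 x^2 + (2/3) x^3 + (2/3) x^4 + O(x^5).

a_0 = 1; a_1 = 1; a_2 = 2; a_3 = 2/3; a_4 = 2/3


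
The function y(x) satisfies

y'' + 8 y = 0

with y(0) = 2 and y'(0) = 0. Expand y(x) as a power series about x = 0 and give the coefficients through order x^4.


Ansatz: y(x) = sum_{n>=0} a_n x^n, so y'(x) = sum_{n>=1} n a_n x^(n-1) and y''(x) = sum_{n>=2} n(n-1) a_n x^(n-2).
Substitute into P(x) y'' + Q(x) y' + R(x) y = 0 with P(x) = 1, Q(x) = 0, R(x) = 8, and match powers of x.
Initial conditions: a_0 = 2, a_1 = 0.
Setting the coefficient of each power of x to zero and solving order by order (substituting the coefficients already found):
  x^0: 2 a_2 + 8 a_0 = 0  ->  2 a_2 = -8 a_0 = -16  ->  a_2 = -8
  x^1: 6 a_3 + 8 a_1 = 0  ->  6 a_3 = -8 a_1 = 0  ->  a_3 = 0
  x^2: 12 a_4 + 8 a_2 = 0  ->  12 a_4 = -8 a_2 = 64  ->  a_4 = 16/3
Truncated series: y(x) = 2 - 8 x^2 + (16/3) x^4 + O(x^5).

a_0 = 2; a_1 = 0; a_2 = -8; a_3 = 0; a_4 = 16/3


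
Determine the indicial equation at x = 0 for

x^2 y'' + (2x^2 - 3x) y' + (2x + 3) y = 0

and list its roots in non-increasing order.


Divide by x^2 to reach normal form y'' + P_1(x) y' + P_2(x) y = 0 with P_1(x) = 2 - 3/x and P_2(x) = 2/x + 3/x^2.
x = 0 is a singular point because the y'-coefficient 2 - 3/x has a pole at x = 0 and the y-coefficient 2/x + 3/x^2 has a pole at x = 0.
It is a regular singular point because x P_1(x) = p(x) = 2x - 3 and x^2 P_2(x) = q(x) = 2x + 3 are polynomials, hence analytic at x = 0.
p(0) = -3,  q(0) = 3.
Indicial equation: r(r-1) + p(0) r + q(0) = 0, i.e. r^2 + (p(0) - 1) r + q(0) = 0, i.e. r^2 - 4 r + 3 = 0.
Discriminant: (-4)^2 - 4(3) = 4, so r = (4 ± 2)/2.
Solving: r_1 = 3, r_2 = 1.

indicial: r^2 - 4 r + 3 = 0; roots r_1 = 3, r_2 = 1


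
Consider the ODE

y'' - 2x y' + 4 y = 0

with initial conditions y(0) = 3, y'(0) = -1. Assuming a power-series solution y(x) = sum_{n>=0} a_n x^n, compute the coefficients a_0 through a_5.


Ansatz: y(x) = sum_{n>=0} a_n x^n, so y'(x) = sum_{n>=1} n a_n x^(n-1) and y''(x) = sum_{n>=2} n(n-1) a_n x^(n-2).
Substitute into P(x) y'' + Q(x) y' + R(x) y = 0 with P(x) = 1, Q(x) = -2x, R(x) = 4, and match powers of x.
Initial conditions: a_0 = 3, a_1 = -1.
Setting the coefficient of each power of x to zero and solving order by order (substituting the coefficients already found):
  x^0: 2 a_2 + 4 a_0 = 0  ->  2 a_2 = -4 a_0 = -12  ->  a_2 = -6
  x^1: 6 a_3 + 2 a_1 = 0  ->  6 a_3 = -2 a_1 = 2  ->  a_3 = 1/3
  x^2: 12 a_4 = 0  ->  a_4 = 0
  x^3: 20 a_5 - 2 a_3 = 0  ->  20 a_5 = 2 a_3 = 2/3  ->  a_5 = 1/30
Truncated series: y(x) = 3 - x - 6 x^2 + (1/3) x^3 + (1/30) x^5 + O(x^6).

a_0 = 3; a_1 = -1; a_2 = -6; a_3 = 1/3; a_4 = 0; a_5 = 1/30


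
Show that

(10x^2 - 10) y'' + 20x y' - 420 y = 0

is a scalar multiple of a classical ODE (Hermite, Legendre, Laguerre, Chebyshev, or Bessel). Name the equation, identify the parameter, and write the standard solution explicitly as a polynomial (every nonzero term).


All three coefficients share the factor -10; dividing through by -10 gives  (1 - x^2) y'' - 2x y' + 42 y = 0.
This matches the Legendre equation (1 - x^2) y'' - 2x y' + n(n+1) y = 0 (note the -2x y' term) with n(n+1) = 42, so n = 6; the polynomial solution is P_6(x).
With y = sum_k a_k x^k, matching x^k gives (k+2)(k+1) a_{k+2} = [k(k+1) - n(n+1)] a_k = (k - 6)(k + 7) a_k. The right side vanishes at k = 6, so the series with the parity of 6 terminates at degree 6.
Standard normalization (P_n(1) = 1): leading coefficient (2n)!/(2^n (n!)^2) = 479001600/(64*518400) = 231/16, so a_6 = 231/16. Work downward with a_k = (k+1)(k+2) a_{k+2} / ((k - 6)(k + 7)):
  a_4 = (5)(6)(231/16) / ((4 - 6)(4 + 7)) = (3465/8)/(-22) = -315/16
  a_2 = (3)(4)(-315/16) / ((2 - 6)(2 + 7)) = (-945/4)/(-36) = 105/16
  a_0 = (1)(2)(105/16) / ((0 - 6)(0 + 7)) = (105/8)/(-42) = -5/16
Hence P_6(x) = 231 x^6/16 - 315 x^4/16 + 105 x^2/16 - 5/16.

P_6(x); series = 231 x^6/16 - 315 x^4/16 + 105 x^2/16 - 5/16


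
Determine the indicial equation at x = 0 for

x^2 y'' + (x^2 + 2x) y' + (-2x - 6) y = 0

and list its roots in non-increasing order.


Divide by x^2 to reach normal form y'' + P_1(x) y' + P_2(x) y = 0 with P_1(x) = 1 + 2/x and P_2(x) = -2/x - 6/x^2.
x = 0 is a singular point because the y'-coefficient 1 + 2/x has a pole at x = 0 and the y-coefficient -2/x - 6/x^2 has a pole at x = 0.
It is a regular singular point because x P_1(x) = p(x) = x + 2 and x^2 P_2(x) = q(x) = -2x - 6 are polynomials, hence analytic at x = 0.
p(0) = 2,  q(0) = -6.
Indicial equation: r(r-1) + p(0) r + q(0) = 0, i.e. r^2 + (p(0) - 1) r + q(0) = 0, i.e. r^2 + 1 r - 6 = 0.
Discriminant: (1)^2 - 4(-6) = 25, so r = (-1 ± 5)/2.
Solving: r_1 = 2, r_2 = -3.

indicial: r^2 + 1 r - 6 = 0; roots r_1 = 2, r_2 = -3


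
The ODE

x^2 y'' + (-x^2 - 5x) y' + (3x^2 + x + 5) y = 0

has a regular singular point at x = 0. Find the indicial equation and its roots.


Divide by x^2 to reach normal form y'' + P_1(x) y' + P_2(x) y = 0 with P_1(x) = -1 - 5/x and P_2(x) = 3 + 1/x + 5/x^2.
x = 0 is a singular point because the y'-coefficient -1 - 5/x has a pole at x = 0 and the y-coefficient 3 + 1/x + 5/x^2 has a pole at x = 0.
It is a regular singular point because x P_1(x) = p(x) = -x - 5 and x^2 P_2(x) = q(x) = 3x^2 + x + 5 are polynomials, hence analytic at x = 0.
p(0) = -5,  q(0) = 5.
Indicial equation: r(r-1) + p(0) r + q(0) = 0, i.e. r^2 + (p(0) - 1) r + q(0) = 0, i.e. r^2 - 6 r + 5 = 0.
Discriminant: (-6)^2 - 4(5) = 16, so r = (6 ± 4)/2.
Solving: r_1 = 5, r_2 = 1.

indicial: r^2 - 6 r + 5 = 0; roots r_1 = 5, r_2 = 1


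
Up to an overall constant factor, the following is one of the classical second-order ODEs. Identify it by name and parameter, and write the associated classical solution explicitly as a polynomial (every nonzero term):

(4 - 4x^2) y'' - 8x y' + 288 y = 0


All three coefficients share the factor 4; dividing through by 4 gives  (1 - x^2) y'' - 2x y' + 72 y = 0.
This matches the Legendre equation (1 - x^2) y'' - 2x y' + n(n+1) y = 0 (note the -2x y' term) with n(n+1) = 72, so n = 8; the polynomial solution is P_8(x).
With y = sum_k a_k x^k, matching x^k gives (k+2)(k+1) a_{k+2} = [k(k+1) - n(n+1)] a_k = (k - 8)(k + 9) a_k. The right side vanishes at k = 8, so the series with the parity of 8 terminates at degree 8.
Standard normalization (P_n(1) = 1): leading coefficient (2n)!/(2^n (n!)^2) = 20922789888000/(256*1625702400) = 6435/128, so a_8 = 6435/128. Work downward with a_k = (k+1)(k+2) a_{k+2} / ((k - 8)(k + 9)):
  a_6 = (7)(8)(6435/128) / ((6 - 8)(6 + 9)) = (45045/16)/(-30) = -3003/32
  a_4 = (5)(6)(-3003/32) / ((4 - 8)(4 + 9)) = (-45045/16)/(-52) = 3465/64
  a_2 = (3)(4)(3465/64) / ((2 - 8)(2 + 9)) = (10395/16)/(-66) = -315/32
  a_0 = (1)(2)(-315/32) / ((0 - 8)(0 + 9)) = (-315/16)/(-72) = 35/128
Hence P_8(x) = 6435 x^8/128 - 3003 x^6/32 + 3465 x^4/64 - 315 x^2/32 + 35/128.

P_8(x); series = 6435 x^8/128 - 3003 x^6/32 + 3465 x^4/64 - 315 x^2/32 + 35/128


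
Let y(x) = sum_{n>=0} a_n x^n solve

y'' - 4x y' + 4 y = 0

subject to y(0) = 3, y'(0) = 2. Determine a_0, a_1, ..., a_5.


Ansatz: y(x) = sum_{n>=0} a_n x^n, so y'(x) = sum_{n>=1} n a_n x^(n-1) and y''(x) = sum_{n>=2} n(n-1) a_n x^(n-2).
Substitute into P(x) y'' + Q(x) y' + R(x) y = 0 with P(x) = 1, Q(x) = -4x, R(x) = 4, and match powers of x.
Initial conditions: a_0 = 3, a_1 = 2.
Setting the coefficient of each power of x to zero and solving order by order (substituting the coefficients already found):
  x^0: 2 a_2 + 4 a_0 = 0  ->  2 a_2 = -4 a_0 = -12  ->  a_2 = -6
  x^1: 6 a_3 = 0  ->  a_3 = 0
  x^2: 12 a_4 - 4 a_2 = 0  ->  12 a_4 = 4 a_2 = -24  ->  a_4 = -2
  x^3: 20 a_5 - 8 a_3 = 0  ->  20 a_5 = 8 a_3 = 0  ->  a_5 = 0
Truncated series: y(x) = 3 + 2 x - 6 x^2 - 2 x^4 + O(x^6).

a_0 = 3; a_1 = 2; a_2 = -6; a_3 = 0; a_4 = -2; a_5 = 0


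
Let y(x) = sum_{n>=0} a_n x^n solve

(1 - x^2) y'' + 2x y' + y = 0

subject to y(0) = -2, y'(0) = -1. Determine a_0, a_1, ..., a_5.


Ansatz: y(x) = sum_{n>=0} a_n x^n, so y'(x) = sum_{n>=1} n a_n x^(n-1) and y''(x) = sum_{n>=2} n(n-1) a_n x^(n-2).
Substitute into P(x) y'' + Q(x) y' + R(x) y = 0 with P(x) = 1 - x^2, Q(x) = 2x, R(x) = 1, and match powers of x.
Initial conditions: a_0 = -2, a_1 = -1.
Setting the coefficient of each power of x to zero and solving order by order (substituting the coefficients already found):
  x^0: 2 a_2 + a_0 = 0  ->  2 a_2 = -a_0 = 2  ->  a_2 = 1
  x^1: 6 a_3 + 3 a_1 = 0  ->  6 a_3 = -3 a_1 = 3  ->  a_3 = 1/2
  x^2: 12 a_4 + 3 a_2 = 0  ->  12 a_4 = -3 a_2 = -3  ->  a_4 = -1/4
  x^3: 20 a_5 + a_3 = 0  ->  20 a_5 = -a_3 = -1/2  ->  a_5 = -1/40
Truncated series: y(x) = -2 - x + x^2 + (1/2) x^3 - (1/4) x^4 - (1/40) x^5 + O(x^6).

a_0 = -2; a_1 = -1; a_2 = 1; a_3 = 1/2; a_4 = -1/4; a_5 = -1/40


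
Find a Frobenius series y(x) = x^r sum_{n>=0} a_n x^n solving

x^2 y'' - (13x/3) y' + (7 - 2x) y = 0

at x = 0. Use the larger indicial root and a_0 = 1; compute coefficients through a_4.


Write in Frobenius form y'' + (p(x)/x) y' + (q(x)/x^2) y = 0:
  p(x) = -13/3,  q(x) = 7 - 2x.
Indicial equation: r(r-1) + (-13/3) r + (7) = 0 -> roots r_1 = 3, r_2 = 7/3.
Take r = r_1 = 3. Let y(x) = x^r sum_{n>=0} a_n x^n with a_0 = 1.
Substitute y = x^r sum a_n x^n and match x^{r+n}. The recurrence is
  D(n) a_n - 2 a_{n-1} = 0,  where D(n) = (r+n)(r+n-1) + (-13/3)(r+n) + (7).
  a_n = 2 / D(n) * a_{n-1}.
Since the indicial polynomial factors as (r - r_1)(r - r_2), D(n) = (r_1 + n - r_1)(r_1 + n - r_2) = n(n + 2/3).
Evaluating step by step (a_0 = 1):
  n = 1: D(1) = 1(1 + 2/3) = 5/3; numerator = 2(1) = 2; a_1 = (2)/(5/3) = 6/5
  n = 2: D(2) = 2(2 + 2/3) = 16/3; numerator = 2(6/5) = 12/5; a_2 = (12/5)/(16/3) = 9/20
  n = 3: D(3) = 3(3 + 2/3) = 11; numerator = 2(9/20) = 9/10; a_3 = (9/10)/(11) = 9/110
  n = 4: D(4) = 4(4 + 2/3) = 56/3; numerator = 2(9/110) = 9/55; a_4 = (9/55)/(56/3) = 27/3080

r = 3; a_0 = 1; a_1 = 6/5; a_2 = 9/20; a_3 = 9/110; a_4 = 27/3080


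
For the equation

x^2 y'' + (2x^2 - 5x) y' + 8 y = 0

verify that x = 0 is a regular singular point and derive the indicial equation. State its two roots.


Divide by x^2 to reach normal form y'' + P_1(x) y' + P_2(x) y = 0 with P_1(x) = 2 - 5/x and P_2(x) = 8/x^2.
x = 0 is a singular point because the y'-coefficient 2 - 5/x has a pole at x = 0 and the y-coefficient 8/x^2 has a pole at x = 0.
It is a regular singular point because x P_1(x) = p(x) = 2x - 5 and x^2 P_2(x) = q(x) = 8 are polynomials, hence analytic at x = 0.
p(0) = -5,  q(0) = 8.
Indicial equation: r(r-1) + p(0) r + q(0) = 0, i.e. r^2 + (p(0) - 1) r + q(0) = 0, i.e. r^2 - 6 r + 8 = 0.
Discriminant: (-6)^2 - 4(8) = 4, so r = (6 ± 2)/2.
Solving: r_1 = 4, r_2 = 2.

indicial: r^2 - 6 r + 8 = 0; roots r_1 = 4, r_2 = 2


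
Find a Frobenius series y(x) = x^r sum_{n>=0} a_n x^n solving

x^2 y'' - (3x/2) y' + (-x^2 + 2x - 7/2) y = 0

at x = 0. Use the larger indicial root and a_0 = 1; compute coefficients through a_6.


Write in Frobenius form y'' + (p(x)/x) y' + (q(x)/x^2) y = 0:
  p(x) = -3/2,  q(x) = -x^2 + 2x - 7/2.
Indicial equation: r(r-1) + (-3/2) r + (-7/2) = 0 -> roots r_1 = 7/2, r_2 = -1.
Take r = r_1 = 7/2. Let y(x) = x^r sum_{n>=0} a_n x^n with a_0 = 1.
Substitute y = x^r sum a_n x^n and match x^{r+n}. The recurrence is
  D(n) a_n + 2 a_{n-1} - 1 a_{n-2} = 0,  where D(n) = (r+n)(r+n-1) + (-3/2)(r+n) + (-7/2).
  a_n = [-2 a_{n-1} + 1 a_{n-2}] / D(n).
Since the indicial polynomial factors as (r - r_1)(r - r_2), D(n) = (r_1 + n - r_1)(r_1 + n - r_2) = n(n + 9/2).
Evaluating step by step (a_0 = 1):
  n = 1: D(1) = 1(1 + 9/2) = 11/2; numerator = -2(1) = -2; a_1 = (-2)/(11/2) = -4/11
  n = 2: D(2) = 2(2 + 9/2) = 13; numerator = -2(-4/11) + 1(1) = 19/11; a_2 = (19/11)/(13) = 19/143
  n = 3: D(3) = 3(3 + 9/2) = 45/2; numerator = -2(19/143) + 1(-4/11) = -90/143; a_3 = (-90/143)/(45/2) = -4/143
  n = 4: D(4) = 4(4 + 9/2) = 34; numerator = -2(-4/143) + 1(19/143) = 27/143; a_4 = (27/143)/(34) = 27/4862
  n = 5: D(5) = 5(5 + 9/2) = 95/2; numerator = -2(27/4862) + 1(-4/143) = -95/2431; a_5 = (-95/2431)/(95/2) = -2/2431
  n = 6: D(6) = 6(6 + 9/2) = 63; numerator = -2(-2/2431) + 1(27/4862) = 35/4862; a_6 = (35/4862)/(63) = 5/43758

r = 7/2; a_0 = 1; a_1 = -4/11; a_2 = 19/143; a_3 = -4/143; a_4 = 27/4862; a_5 = -2/2431; a_6 = 5/43758


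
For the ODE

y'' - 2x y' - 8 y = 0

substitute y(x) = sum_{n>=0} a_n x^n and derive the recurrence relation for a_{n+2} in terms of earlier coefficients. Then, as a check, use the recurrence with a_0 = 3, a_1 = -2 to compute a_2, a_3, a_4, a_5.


Substitute y = sum_n a_n x^n.
y''(x) has coefficient (n+2)(n+1) a_{n+2} at x^n;
-2 x y'(x) has coefficient -2 n a_n at x^n (shift);
-8 y(x) has coefficient -8 a_n at x^n.
Matching x^n: (n+2)(n+1) a_{n+2} + (-2n - 8) a_n = 0.
Thus a_{n+2} = (2n + 8) / ((n+1)(n+2)) * a_n.

Check with a_0 = 3, a_1 = -2 (apply the recurrence for n = 0, 1, 2, 3): a_0 = 3, a_1 = -2, a_2 = 12, a_3 = -10/3, a_4 = 12, a_5 = -7/3.

a_(n+2) = (2n + 8) / ((n+1)(n+2)) * a_n; check: a_0 = 3, a_1 = -2, a_2 = 12, a_3 = -10/3, a_4 = 12, a_5 = -7/3


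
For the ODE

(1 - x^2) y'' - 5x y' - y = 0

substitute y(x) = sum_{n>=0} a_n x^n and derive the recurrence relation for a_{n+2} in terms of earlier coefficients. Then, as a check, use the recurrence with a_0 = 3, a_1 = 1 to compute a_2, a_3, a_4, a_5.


Substitute y = sum_n a_n x^n.
(1 - 1 x^2) y'' contributes (n+2)(n+1) a_{n+2} - n(n-1) a_n at x^n.
-5 x y'(x) contributes -5 n a_n at x^n.
-y(x) contributes -1 a_n at x^n.
Matching x^n: (n+2)(n+1) a_{n+2} + (-n(n-1) - 5 n - 1) a_n = 0.
Thus a_{n+2} = (n(n-1) + 5 n + 1) / ((n+1)(n+2)) * a_n.

Check with a_0 = 3, a_1 = 1 (apply the recurrence for n = 0, 1, 2, 3): a_0 = 3, a_1 = 1, a_2 = 3/2, a_3 = 1, a_4 = 13/8, a_5 = 11/10.

a_(n+2) = (n(n-1) + 5 n + 1) / ((n+1)(n+2)) * a_n; check: a_0 = 3, a_1 = 1, a_2 = 3/2, a_3 = 1, a_4 = 13/8, a_5 = 11/10


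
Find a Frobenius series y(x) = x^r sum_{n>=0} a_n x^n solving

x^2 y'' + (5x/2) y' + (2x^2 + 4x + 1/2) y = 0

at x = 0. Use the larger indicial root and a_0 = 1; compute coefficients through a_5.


Write in Frobenius form y'' + (p(x)/x) y' + (q(x)/x^2) y = 0:
  p(x) = 5/2,  q(x) = 2x^2 + 4x + 1/2.
Indicial equation: r(r-1) + (5/2) r + (1/2) = 0 -> roots r_1 = -1/2, r_2 = -1.
Take r = r_1 = -1/2. Let y(x) = x^r sum_{n>=0} a_n x^n with a_0 = 1.
Substitute y = x^r sum a_n x^n and match x^{r+n}. The recurrence is
  D(n) a_n + 4 a_{n-1} + 2 a_{n-2} = 0,  where D(n) = (r+n)(r+n-1) + (5/2)(r+n) + (1/2).
  a_n = [-4 a_{n-1} - 2 a_{n-2}] / D(n).
Since the indicial polynomial factors as (r - r_1)(r - r_2), D(n) = (r_1 + n - r_1)(r_1 + n - r_2) = n(n + 1/2).
Evaluating step by step (a_0 = 1):
  n = 1: D(1) = 1(1 + 1/2) = 3/2; numerator = -4(1) = -4; a_1 = (-4)/(3/2) = -8/3
  n = 2: D(2) = 2(2 + 1/2) = 5; numerator = -4(-8/3) - 2(1) = 26/3; a_2 = (26/3)/(5) = 26/15
  n = 3: D(3) = 3(3 + 1/2) = 21/2; numerator = -4(26/15) - 2(-8/3) = -8/5; a_3 = (-8/5)/(21/2) = -16/105
  n = 4: D(4) = 4(4 + 1/2) = 18; numerator = -4(-16/105) - 2(26/15) = -20/7; a_4 = (-20/7)/(18) = -10/63
  n = 5: D(5) = 5(5 + 1/2) = 55/2; numerator = -4(-10/63) - 2(-16/105) = 296/315; a_5 = (296/315)/(55/2) = 592/17325

r = -1/2; a_0 = 1; a_1 = -8/3; a_2 = 26/15; a_3 = -16/105; a_4 = -10/63; a_5 = 592/17325


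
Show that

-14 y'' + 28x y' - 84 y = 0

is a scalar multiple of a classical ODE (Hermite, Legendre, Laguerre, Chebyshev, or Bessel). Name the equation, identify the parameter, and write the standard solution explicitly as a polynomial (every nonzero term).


All three coefficients share the factor -14; dividing through by -14 gives  y'' - 2x y' + 6 y = 0.
This matches the Hermite equation y'' - 2x y' + 2n y = 0 with 2n = 6, so n = 3; the polynomial solution is H_3(x).
With y = sum_k a_k x^k, matching x^k gives (k+2)(k+1) a_{k+2} = 2(k - n) a_k = 2(k - 3) a_k. The right side vanishes at k = 3, so the series with the parity of 3 terminates at degree 3.
Standard normalization: leading coefficient of H_n is 2^n, so a_3 = 2^3 = 8. Work downward with a_k = (k+1)(k+2) a_{k+2} / (2(k - n)):
  a_1 = (2)(3)(8) / (2(1 - 3)) = 48/(-4) = -12
Hence H_3(x) = 8 x^3 - 12 x.

H_3(x); series = 8 x^3 - 12 x


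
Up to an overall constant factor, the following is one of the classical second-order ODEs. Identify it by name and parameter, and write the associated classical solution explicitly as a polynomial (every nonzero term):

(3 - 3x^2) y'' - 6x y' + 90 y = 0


All three coefficients share the factor 3; dividing through by 3 gives  (1 - x^2) y'' - 2x y' + 30 y = 0.
This matches the Legendre equation (1 - x^2) y'' - 2x y' + n(n+1) y = 0 (note the -2x y' term) with n(n+1) = 30, so n = 5; the polynomial solution is P_5(x).
With y = sum_k a_k x^k, matching x^k gives (k+2)(k+1) a_{k+2} = [k(k+1) - n(n+1)] a_k = (k - 5)(k + 6) a_k. The right side vanishes at k = 5, so the series with the parity of 5 terminates at degree 5.
Standard normalization (P_n(1) = 1): leading coefficient (2n)!/(2^n (n!)^2) = 3628800/(32*14400) = 63/8, so a_5 = 63/8. Work downward with a_k = (k+1)(k+2) a_{k+2} / ((k - 5)(k + 6)):
  a_3 = (4)(5)(63/8) / ((3 - 5)(3 + 6)) = (315/2)/(-18) = -35/4
  a_1 = (2)(3)(-35/4) / ((1 - 5)(1 + 6)) = (-105/2)/(-28) = 15/8
Hence P_5(x) = 63 x^5/8 - 35 x^3/4 + 15 x/8.

P_5(x); series = 63 x^5/8 - 35 x^3/4 + 15 x/8


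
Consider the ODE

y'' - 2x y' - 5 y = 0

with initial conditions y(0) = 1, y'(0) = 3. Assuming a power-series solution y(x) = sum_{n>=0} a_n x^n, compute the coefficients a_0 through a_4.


Ansatz: y(x) = sum_{n>=0} a_n x^n, so y'(x) = sum_{n>=1} n a_n x^(n-1) and y''(x) = sum_{n>=2} n(n-1) a_n x^(n-2).
Substitute into P(x) y'' + Q(x) y' + R(x) y = 0 with P(x) = 1, Q(x) = -2x, R(x) = -5, and match powers of x.
Initial conditions: a_0 = 1, a_1 = 3.
Setting the coefficient of each power of x to zero and solving order by order (substituting the coefficients already found):
  x^0: 2 a_2 - 5 a_0 = 0  ->  2 a_2 = 5 a_0 = 5  ->  a_2 = 5/2
  x^1: 6 a_3 - 7 a_1 = 0  ->  6 a_3 = 7 a_1 = 21  ->  a_3 = 7/2
  x^2: 12 a_4 - 9 a_2 = 0  ->  12 a_4 = 9 a_2 = 45/2  ->  a_4 = 15/8
Truncated series: y(x) = 1 + 3 x + (5/2) x^2 + (7/2) x^3 + (15/8) x^4 + O(x^5).

a_0 = 1; a_1 = 3; a_2 = 5/2; a_3 = 7/2; a_4 = 15/8


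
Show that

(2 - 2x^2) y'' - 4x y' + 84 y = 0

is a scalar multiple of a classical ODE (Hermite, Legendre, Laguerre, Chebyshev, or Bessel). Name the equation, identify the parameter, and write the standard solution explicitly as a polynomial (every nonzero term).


All three coefficients share the factor 2; dividing through by 2 gives  (1 - x^2) y'' - 2x y' + 42 y = 0.
This matches the Legendre equation (1 - x^2) y'' - 2x y' + n(n+1) y = 0 (note the -2x y' term) with n(n+1) = 42, so n = 6; the polynomial solution is P_6(x).
With y = sum_k a_k x^k, matching x^k gives (k+2)(k+1) a_{k+2} = [k(k+1) - n(n+1)] a_k = (k - 6)(k + 7) a_k. The right side vanishes at k = 6, so the series with the parity of 6 terminates at degree 6.
Standard normalization (P_n(1) = 1): leading coefficient (2n)!/(2^n (n!)^2) = 479001600/(64*518400) = 231/16, so a_6 = 231/16. Work downward with a_k = (k+1)(k+2) a_{k+2} / ((k - 6)(k + 7)):
  a_4 = (5)(6)(231/16) / ((4 - 6)(4 + 7)) = (3465/8)/(-22) = -315/16
  a_2 = (3)(4)(-315/16) / ((2 - 6)(2 + 7)) = (-945/4)/(-36) = 105/16
  a_0 = (1)(2)(105/16) / ((0 - 6)(0 + 7)) = (105/8)/(-42) = -5/16
Hence P_6(x) = 231 x^6/16 - 315 x^4/16 + 105 x^2/16 - 5/16.

P_6(x); series = 231 x^6/16 - 315 x^4/16 + 105 x^2/16 - 5/16
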